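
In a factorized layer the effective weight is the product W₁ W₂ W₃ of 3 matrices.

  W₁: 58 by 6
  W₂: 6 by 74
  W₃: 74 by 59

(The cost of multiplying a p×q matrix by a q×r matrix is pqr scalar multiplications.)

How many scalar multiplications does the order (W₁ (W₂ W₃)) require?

(W₂ W₃): 6×74 by 74×59 → 6×59, cost 6·74·59 = 26196
(W₁ (W₂ W₃)): 58×6 by 6×59 → 58×59, cost 58·6·59 = 20532; cumulative 46728
Total: 46728 scalar multiplications.

46728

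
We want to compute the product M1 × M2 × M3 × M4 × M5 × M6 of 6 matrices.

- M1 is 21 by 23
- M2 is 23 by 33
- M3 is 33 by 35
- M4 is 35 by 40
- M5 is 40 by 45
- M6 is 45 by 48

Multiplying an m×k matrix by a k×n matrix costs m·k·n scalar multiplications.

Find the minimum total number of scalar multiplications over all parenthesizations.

Adjacent pairs: M1M2 = 21·23·33 = 15939; M2M3 = 23·33·35 = 26565; M3M4 = 33·35·40 = 46200; M4M5 = 35·40·45 = 63000; M5M6 = 40·45·48 = 86400.
Length 3: M1..M3: k=1: 0+26565+21·23·35=43470; k=2: 15939+0+21·33·35=40194 → min 40194 | M2..M4: k=2: 0+46200+23·33·40=76560; k=3: 26565+0+23·35·40=58765 → min 58765 | M3..M5: k=3: 0+63000+33·35·45=114975; k=4: 46200+0+33·40·45=105600 → min 105600 | M4..M6: k=4: 0+86400+35·40·48=153600; k=5: 63000+0+35·45·48=138600 → min 138600.
Length 4: M1..M4: k=1: 0+58765+21·23·40=78085; k=2: 15939+46200+21·33·40=89859; k=3: 40194+0+21·35·40=69594 → min 69594 | M2..M5: k=2: 0+105600+23·33·45=139755; k=3: 26565+63000+23·35·45=125790; k=4: 58765+0+23·40·45=100165 → min 100165 | M3..M6: k=3: 0+138600+33·35·48=194040; k=4: 46200+86400+33·40·48=195960; k=5: 105600+0+33·45·48=176880 → min 176880.
Length 5: M1..M5: k=1: 0+100165+21·23·45=121900; k=2: 15939+105600+21·33·45=152724; k=3: 40194+63000+21·35·45=136269; k=4: 69594+0+21·40·45=107394 → min 107394 | M2..M6: k=2: 0+176880+23·33·48=213312; k=3: 26565+138600+23·35·48=203805; k=4: 58765+86400+23·40·48=189325; k=5: 100165+0+23·45·48=149845 → min 149845.
Length 6: M1..M6: k=1: 0+149845+21·23·48=173029; k=2: 15939+176880+21·33·48=226083; k=3: 40194+138600+21·35·48=214074; k=4: 69594+86400+21·40·48=196314; k=5: 107394+0+21·45·48=152754 → min 152754.
Optimal order: (((((M1 × M2) × M3) × M4) × M5) × M6) with cost 152754.

152754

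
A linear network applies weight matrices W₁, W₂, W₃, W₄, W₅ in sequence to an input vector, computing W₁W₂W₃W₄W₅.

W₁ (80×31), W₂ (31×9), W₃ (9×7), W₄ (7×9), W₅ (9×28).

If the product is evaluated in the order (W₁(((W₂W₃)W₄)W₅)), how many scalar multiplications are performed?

(W₂W₃): 31×9 by 9×7 → 31×7, cost 31·9·7 = 1953
((W₂W₃)W₄): 31×7 by 7×9 → 31×9, cost 31·7·9 = 1953; cumulative 3906
(((W₂W₃)W₄)W₅): 31×9 by 9×28 → 31×28, cost 31·9·28 = 7812; cumulative 11718
(W₁(((W₂W₃)W₄)W₅)): 80×31 by 31×28 → 80×28, cost 80·31·28 = 69440; cumulative 81158
Total: 81158 scalar multiplications.

81158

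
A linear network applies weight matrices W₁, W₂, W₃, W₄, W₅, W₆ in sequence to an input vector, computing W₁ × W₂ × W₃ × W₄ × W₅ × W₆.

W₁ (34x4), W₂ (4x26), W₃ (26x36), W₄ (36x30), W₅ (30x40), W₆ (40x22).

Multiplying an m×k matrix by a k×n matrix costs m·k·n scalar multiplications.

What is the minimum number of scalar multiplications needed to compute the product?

Adjacent pairs: W₁W₂ = 34·4·26 = 3536; W₂W₃ = 4·26·36 = 3744; W₃W₄ = 26·36·30 = 28080; W₄W₅ = 36·30·40 = 43200; W₅W₆ = 30·40·22 = 26400.
Length 3: W₁..W₃: k=1: 0+3744+34·4·36=8640; k=2: 3536+0+34·26·36=35360 → min 8640 | W₂..W₄: k=2: 0+28080+4·26·30=31200; k=3: 3744+0+4·36·30=8064 → min 8064 | W₃..W₅: k=3: 0+43200+26·36·40=80640; k=4: 28080+0+26·30·40=59280 → min 59280 | W₄..W₆: k=4: 0+26400+36·30·22=50160; k=5: 43200+0+36·40·22=74880 → min 50160.
Length 4: W₁..W₄: k=1: 0+8064+34·4·30=12144; k=2: 3536+28080+34·26·30=58136; k=3: 8640+0+34·36·30=45360 → min 12144 | W₂..W₅: k=2: 0+59280+4·26·40=63440; k=3: 3744+43200+4·36·40=52704; k=4: 8064+0+4·30·40=12864 → min 12864 | W₃..W₆: k=3: 0+50160+26·36·22=70752; k=4: 28080+26400+26·30·22=71640; k=5: 59280+0+26·40·22=82160 → min 70752.
Length 5: W₁..W₅: k=1: 0+12864+34·4·40=18304; k=2: 3536+59280+34·26·40=98176; k=3: 8640+43200+34·36·40=100800; k=4: 12144+0+34·30·40=52944 → min 18304 | W₂..W₆: k=2: 0+70752+4·26·22=73040; k=3: 3744+50160+4·36·22=57072; k=4: 8064+26400+4·30·22=37104; k=5: 12864+0+4·40·22=16384 → min 16384.
Length 6: W₁..W₆: k=1: 0+16384+34·4·22=19376; k=2: 3536+70752+34·26·22=93736; k=3: 8640+50160+34·36·22=85728; k=4: 12144+26400+34·30·22=60984; k=5: 18304+0+34·40·22=48224 → min 19376.
Optimal order: (W₁ × ((((W₂ × W₃) × W₄) × W₅) × W₆)) with cost 19376.

19376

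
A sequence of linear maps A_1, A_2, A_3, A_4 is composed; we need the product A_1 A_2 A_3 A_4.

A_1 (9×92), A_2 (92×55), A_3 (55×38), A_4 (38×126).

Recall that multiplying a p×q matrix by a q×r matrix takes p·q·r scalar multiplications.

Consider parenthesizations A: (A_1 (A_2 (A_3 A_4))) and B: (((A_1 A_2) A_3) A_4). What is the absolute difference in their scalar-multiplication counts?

Order A = (A_1 (A_2 (A_3 A_4))): (A_3 A_4): 55×38 by 38×126 → 55×126, cost 55·38·126 = 263340; (A_2 (A_3 A_4)): 92×55 by 55×126 → 92×126, cost 92·55·126 = 637560; cumulative 900900; (A_1 (A_2 (A_3 A_4))): 9×92 by 92×126 → 9×126, cost 9·92·126 = 104328; cumulative 1005228. Total 1005228.
Order B = (((A_1 A_2) A_3) A_4): (A_1 A_2): 9×92 by 92×55 → 9×55, cost 9·92·55 = 45540; ((A_1 A_2) A_3): 9×55 by 55×38 → 9×38, cost 9·55·38 = 18810; cumulative 64350; (((A_1 A_2) A_3) A_4): 9×38 by 38×126 → 9×126, cost 9·38·126 = 43092; cumulative 107442. Total 107442.
Difference: |1005228 − 107442| = 897786.

897786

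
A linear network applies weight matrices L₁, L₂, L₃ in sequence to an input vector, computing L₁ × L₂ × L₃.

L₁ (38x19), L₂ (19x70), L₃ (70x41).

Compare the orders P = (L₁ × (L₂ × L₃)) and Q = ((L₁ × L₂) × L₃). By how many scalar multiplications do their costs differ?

Order P = (L₁ × (L₂ × L₃)): (L₂ × L₃): 19×70 by 70×41 → 19×41, cost 19·70·41 = 54530; (L₁ × (L₂ × L₃)): 38×19 by 19×41 → 38×41, cost 38·19·41 = 29602; cumulative 84132. Total 84132.
Order Q = ((L₁ × L₂) × L₃): (L₁ × L₂): 38×19 by 19×70 → 38×70, cost 38·19·70 = 50540; ((L₁ × L₂) × L₃): 38×70 by 70×41 → 38×41, cost 38·70·41 = 109060; cumulative 159600. Total 159600.
Difference: |84132 − 159600| = 75468.

75468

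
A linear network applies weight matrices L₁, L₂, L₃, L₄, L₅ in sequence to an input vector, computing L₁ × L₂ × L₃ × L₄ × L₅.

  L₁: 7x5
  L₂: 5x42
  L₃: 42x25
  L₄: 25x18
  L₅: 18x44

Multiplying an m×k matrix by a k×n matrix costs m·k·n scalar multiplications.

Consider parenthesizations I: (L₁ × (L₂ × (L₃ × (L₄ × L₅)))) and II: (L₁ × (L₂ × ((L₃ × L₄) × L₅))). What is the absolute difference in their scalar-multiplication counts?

13836

Order I = (L₁ × (L₂ × (L₃ × (L₄ × L₅)))): (L₄ × L₅): 25×18 by 18×44 → 25×44, cost 25·18·44 = 19800; (L₃ × (L₄ × L₅)): 42×25 by 25×44 → 42×44, cost 42·25·44 = 46200; cumulative 66000; (L₂ × (L₃ × (L₄ × L₅))): 5×42 by 42×44 → 5×44, cost 5·42·44 = 9240; cumulative 75240; (L₁ × (L₂ × (L₃ × (L₄ × L₅)))): 7×5 by 5×44 → 7×44, cost 7·5·44 = 1540; cumulative 76780. Total 76780.
Order II = (L₁ × (L₂ × ((L₃ × L₄) × L₅))): (L₃ × L₄): 42×25 by 25×18 → 42×18, cost 42·25·18 = 18900; ((L₃ × L₄) × L₅): 42×18 by 18×44 → 42×44, cost 42·18·44 = 33264; cumulative 52164; (L₂ × ((L₃ × L₄) × L₅)): 5×42 by 42×44 → 5×44, cost 5·42·44 = 9240; cumulative 61404; (L₁ × (L₂ × ((L₃ × L₄) × L₅))): 7×5 by 5×44 → 7×44, cost 7·5·44 = 1540; cumulative 62944. Total 62944.
Difference: |76780 − 62944| = 13836.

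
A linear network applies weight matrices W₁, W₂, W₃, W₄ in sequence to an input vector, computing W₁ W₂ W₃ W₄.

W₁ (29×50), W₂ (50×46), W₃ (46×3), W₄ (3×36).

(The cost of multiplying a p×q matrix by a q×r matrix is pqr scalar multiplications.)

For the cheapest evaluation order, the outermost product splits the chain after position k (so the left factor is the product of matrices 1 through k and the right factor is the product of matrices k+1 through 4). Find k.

3

Adjacent pairs: W₁W₂ = 29·50·46 = 66700; W₂W₃ = 50·46·3 = 6900; W₃W₄ = 46·3·36 = 4968.
Length 3: W₁..W₃: k=1: 0+6900+29·50·3=11250; k=2: 66700+0+29·46·3=70702 → min 11250 | W₂..W₄: k=2: 0+4968+50·46·36=87768; k=3: 6900+0+50·3·36=12300 → min 12300.
Top-level splits: k=1: (W₁..W₁)·(W₂..W₄) → 0+12300+29·50·36 = 64500; k=2: (W₁..W₂)·(W₃..W₄) → 66700+4968+29·46·36 = 119692; k=3: (W₁..W₃)·(W₄..W₄) → 11250+0+29·3·36 = 14382.
Best split is after W₃, i.e. k = 3.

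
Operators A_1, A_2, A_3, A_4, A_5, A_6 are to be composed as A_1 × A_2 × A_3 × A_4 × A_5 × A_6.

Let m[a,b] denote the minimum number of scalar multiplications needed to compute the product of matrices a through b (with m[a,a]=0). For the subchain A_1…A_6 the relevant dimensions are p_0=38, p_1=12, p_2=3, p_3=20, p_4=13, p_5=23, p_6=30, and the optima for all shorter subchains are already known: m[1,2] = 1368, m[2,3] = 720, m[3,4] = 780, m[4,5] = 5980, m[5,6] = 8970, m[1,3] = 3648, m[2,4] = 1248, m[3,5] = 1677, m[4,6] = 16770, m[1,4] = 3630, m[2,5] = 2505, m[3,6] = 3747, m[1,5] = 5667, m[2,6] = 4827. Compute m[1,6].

m[1,6] = min over k∈[1,5] of m[1,k]+m[k+1,6]+p_{0}·p_k·p_{6}.
k=1: 0 + 4827 + 38·12·30 = 18507; k=2: 1368 + 3747 + 38·3·30 = 8535; k=3: 3648 + 16770 + 38·20·30 = 43218; k=4: 3630 + 8970 + 38·13·30 = 27420; k=5: 5667 + 0 + 38·23·30 = 31887.
Minimum: 8535 at k=2.

8535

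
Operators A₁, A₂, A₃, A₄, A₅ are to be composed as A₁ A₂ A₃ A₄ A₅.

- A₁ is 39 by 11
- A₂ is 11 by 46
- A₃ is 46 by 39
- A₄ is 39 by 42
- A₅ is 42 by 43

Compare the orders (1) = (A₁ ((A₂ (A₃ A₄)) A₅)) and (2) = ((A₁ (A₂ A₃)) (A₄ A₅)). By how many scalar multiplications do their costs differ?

37389

Order (1) = (A₁ ((A₂ (A₃ A₄)) A₅)): (A₃ A₄): 46×39 by 39×42 → 46×42, cost 46·39·42 = 75348; (A₂ (A₃ A₄)): 11×46 by 46×42 → 11×42, cost 11·46·42 = 21252; cumulative 96600; ((A₂ (A₃ A₄)) A₅): 11×42 by 42×43 → 11×43, cost 11·42·43 = 19866; cumulative 116466; (A₁ ((A₂ (A₃ A₄)) A₅)): 39×11 by 11×43 → 39×43, cost 39·11·43 = 18447; cumulative 134913. Total 134913.
Order (2) = ((A₁ (A₂ A₃)) (A₄ A₅)): (A₂ A₃): 11×46 by 46×39 → 11×39, cost 11·46·39 = 19734; (A₁ (A₂ A₃)): 39×11 by 11×39 → 39×39, cost 39·11·39 = 16731; cumulative 36465; (A₄ A₅): 39×42 by 42×43 → 39×43, cost 39·42·43 = 70434; ((A₁ (A₂ A₃)) (A₄ A₅)): 39×39 by 39×43 → 39×43, cost 39·39·43 = 65403; cumulative 172302. Total 172302.
Difference: |134913 − 172302| = 37389.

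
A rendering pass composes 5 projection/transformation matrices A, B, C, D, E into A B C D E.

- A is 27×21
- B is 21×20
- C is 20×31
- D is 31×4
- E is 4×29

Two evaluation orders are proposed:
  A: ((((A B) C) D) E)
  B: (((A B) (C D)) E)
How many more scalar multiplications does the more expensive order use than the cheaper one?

15448

Order A = ((((A B) C) D) E): (A B): 27×21 by 21×20 → 27×20, cost 27·21·20 = 11340; ((A B) C): 27×20 by 20×31 → 27×31, cost 27·20·31 = 16740; cumulative 28080; (((A B) C) D): 27×31 by 31×4 → 27×4, cost 27·31·4 = 3348; cumulative 31428; ((((A B) C) D) E): 27×4 by 4×29 → 27×29, cost 27·4·29 = 3132; cumulative 34560. Total 34560.
Order B = (((A B) (C D)) E): (A B): 27×21 by 21×20 → 27×20, cost 27·21·20 = 11340; (C D): 20×31 by 31×4 → 20×4, cost 20·31·4 = 2480; ((A B) (C D)): 27×20 by 20×4 → 27×4, cost 27·20·4 = 2160; cumulative 15980; (((A B) (C D)) E): 27×4 by 4×29 → 27×29, cost 27·4·29 = 3132; cumulative 19112. Total 19112.
Difference: |34560 − 19112| = 15448.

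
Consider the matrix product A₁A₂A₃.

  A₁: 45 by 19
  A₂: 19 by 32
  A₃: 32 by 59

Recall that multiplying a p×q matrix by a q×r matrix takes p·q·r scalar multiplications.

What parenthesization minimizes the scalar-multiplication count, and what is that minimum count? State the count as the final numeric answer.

86317

(A₁(A₂A₃)): cost 86317.
((A₁A₂)A₃): cost 112320.
Optimal: (A₁(A₂A₃)) with cost 86317.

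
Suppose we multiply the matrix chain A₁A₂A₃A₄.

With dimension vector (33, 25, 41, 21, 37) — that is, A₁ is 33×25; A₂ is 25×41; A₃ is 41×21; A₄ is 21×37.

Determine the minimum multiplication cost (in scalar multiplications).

Adjacent pairs: A₁A₂ = 33·25·41 = 33825; A₂A₃ = 25·41·21 = 21525; A₃A₄ = 41·21·37 = 31857.
Length 3: A₁..A₃: k=1: 0+21525+33·25·21=38850; k=2: 33825+0+33·41·21=62238 → min 38850 | A₂..A₄: k=2: 0+31857+25·41·37=69782; k=3: 21525+0+25·21·37=40950 → min 40950.
Length 4: A₁..A₄: k=1: 0+40950+33·25·37=71475; k=2: 33825+31857+33·41·37=115743; k=3: 38850+0+33·21·37=64491 → min 64491.
Optimal order: ((A₁(A₂A₃))A₄) with cost 64491.

64491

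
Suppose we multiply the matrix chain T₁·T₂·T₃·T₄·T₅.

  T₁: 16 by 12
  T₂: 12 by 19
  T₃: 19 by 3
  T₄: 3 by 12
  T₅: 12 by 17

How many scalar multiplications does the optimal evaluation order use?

2688

Adjacent pairs: T₁T₂ = 16·12·19 = 3648; T₂T₃ = 12·19·3 = 684; T₃T₄ = 19·3·12 = 684; T₄T₅ = 3·12·17 = 612.
Length 3: T₁..T₃: k=1: 0+684+16·12·3=1260; k=2: 3648+0+16·19·3=4560 → min 1260 | T₂..T₄: k=2: 0+684+12·19·12=3420; k=3: 684+0+12·3·12=1116 → min 1116 | T₃..T₅: k=3: 0+612+19·3·17=1581; k=4: 684+0+19·12·17=4560 → min 1581.
Length 4: T₁..T₄: k=1: 0+1116+16·12·12=3420; k=2: 3648+684+16·19·12=7980; k=3: 1260+0+16·3·12=1836 → min 1836 | T₂..T₅: k=2: 0+1581+12·19·17=5457; k=3: 684+612+12·3·17=1908; k=4: 1116+0+12·12·17=3564 → min 1908.
Length 5: T₁..T₅: k=1: 0+1908+16·12·17=5172; k=2: 3648+1581+16·19·17=10397; k=3: 1260+612+16·3·17=2688; k=4: 1836+0+16·12·17=5100 → min 2688.
Optimal order: ((T₁·(T₂·T₃))·(T₄·T₅)) with cost 2688.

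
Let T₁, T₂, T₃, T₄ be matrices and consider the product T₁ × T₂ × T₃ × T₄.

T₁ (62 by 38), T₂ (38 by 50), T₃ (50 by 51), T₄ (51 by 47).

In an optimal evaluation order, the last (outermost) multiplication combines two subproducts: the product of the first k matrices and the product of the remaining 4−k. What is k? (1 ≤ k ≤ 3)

Adjacent pairs: T₁T₂ = 62·38·50 = 117800; T₂T₃ = 38·50·51 = 96900; T₃T₄ = 50·51·47 = 119850.
Length 3: T₁..T₃: k=1: 0+96900+62·38·51=217056; k=2: 117800+0+62·50·51=275900 → min 217056 | T₂..T₄: k=2: 0+119850+38·50·47=209150; k=3: 96900+0+38·51·47=187986 → min 187986.
Top-level splits: k=1: (T₁..T₁)·(T₂..T₄) → 0+187986+62·38·47 = 298718; k=2: (T₁..T₂)·(T₃..T₄) → 117800+119850+62·50·47 = 383350; k=3: (T₁..T₃)·(T₄..T₄) → 217056+0+62·51·47 = 365670.
Best split is after T₁, i.e. k = 1.

1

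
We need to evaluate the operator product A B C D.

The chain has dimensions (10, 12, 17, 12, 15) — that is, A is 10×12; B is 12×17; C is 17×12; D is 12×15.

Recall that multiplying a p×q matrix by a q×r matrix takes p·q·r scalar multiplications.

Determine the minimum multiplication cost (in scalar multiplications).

5688

Adjacent pairs: AB = 10·12·17 = 2040; BC = 12·17·12 = 2448; CD = 17·12·15 = 3060.
Length 3: A..C: k=1: 0+2448+10·12·12=3888; k=2: 2040+0+10·17·12=4080 → min 3888 | B..D: k=2: 0+3060+12·17·15=6120; k=3: 2448+0+12·12·15=4608 → min 4608.
Length 4: A..D: k=1: 0+4608+10·12·15=6408; k=2: 2040+3060+10·17·15=7650; k=3: 3888+0+10·12·15=5688 → min 5688.
Optimal order: ((A (B C)) D) with cost 5688.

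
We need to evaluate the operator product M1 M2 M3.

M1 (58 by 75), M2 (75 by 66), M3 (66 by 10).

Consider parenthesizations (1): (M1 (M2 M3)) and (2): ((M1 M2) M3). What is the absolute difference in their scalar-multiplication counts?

Order (1) = (M1 (M2 M3)): (M2 M3): 75×66 by 66×10 → 75×10, cost 75·66·10 = 49500; (M1 (M2 M3)): 58×75 by 75×10 → 58×10, cost 58·75·10 = 43500; cumulative 93000. Total 93000.
Order (2) = ((M1 M2) M3): (M1 M2): 58×75 by 75×66 → 58×66, cost 58·75·66 = 287100; ((M1 M2) M3): 58×66 by 66×10 → 58×10, cost 58·66·10 = 38280; cumulative 325380. Total 325380.
Difference: |93000 − 325380| = 232380.

232380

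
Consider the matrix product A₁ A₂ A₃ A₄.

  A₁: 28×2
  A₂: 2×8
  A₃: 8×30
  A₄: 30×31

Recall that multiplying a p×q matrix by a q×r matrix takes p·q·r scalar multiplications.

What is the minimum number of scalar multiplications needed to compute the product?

4076

Adjacent pairs: A₁A₂ = 28·2·8 = 448; A₂A₃ = 2·8·30 = 480; A₃A₄ = 8·30·31 = 7440.
Length 3: A₁..A₃: k=1: 0+480+28·2·30=2160; k=2: 448+0+28·8·30=7168 → min 2160 | A₂..A₄: k=2: 0+7440+2·8·31=7936; k=3: 480+0+2·30·31=2340 → min 2340.
Length 4: A₁..A₄: k=1: 0+2340+28·2·31=4076; k=2: 448+7440+28·8·31=14832; k=3: 2160+0+28·30·31=28200 → min 4076.
Optimal order: (A₁ ((A₂ A₃) A₄)) with cost 4076.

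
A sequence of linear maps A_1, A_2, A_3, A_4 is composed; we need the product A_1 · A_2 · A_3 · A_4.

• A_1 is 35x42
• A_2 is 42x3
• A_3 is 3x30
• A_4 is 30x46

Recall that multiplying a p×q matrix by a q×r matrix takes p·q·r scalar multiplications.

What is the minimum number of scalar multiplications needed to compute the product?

Adjacent pairs: A_1A_2 = 35·42·3 = 4410; A_2A_3 = 42·3·30 = 3780; A_3A_4 = 3·30·46 = 4140.
Length 3: A_1..A_3: k=1: 0+3780+35·42·30=47880; k=2: 4410+0+35·3·30=7560 → min 7560 | A_2..A_4: k=2: 0+4140+42·3·46=9936; k=3: 3780+0+42·30·46=61740 → min 9936.
Length 4: A_1..A_4: k=1: 0+9936+35·42·46=77556; k=2: 4410+4140+35·3·46=13380; k=3: 7560+0+35·30·46=55860 → min 13380.
Optimal order: ((A_1 · A_2) · (A_3 · A_4)) with cost 13380.

13380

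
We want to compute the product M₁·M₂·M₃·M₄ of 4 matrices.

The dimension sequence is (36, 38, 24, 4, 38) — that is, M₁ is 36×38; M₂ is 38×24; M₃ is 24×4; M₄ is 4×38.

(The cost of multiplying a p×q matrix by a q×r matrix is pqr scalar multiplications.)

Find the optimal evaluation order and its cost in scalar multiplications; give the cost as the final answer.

Adjacent pairs: M₁M₂ = 36·38·24 = 32832; M₂M₃ = 38·24·4 = 3648; M₃M₄ = 24·4·38 = 3648.
Length 3: M₁..M₃: k=1: 0+3648+36·38·4=9120; k=2: 32832+0+36·24·4=36288 → min 9120 | M₂..M₄: k=2: 0+3648+38·24·38=38304; k=3: 3648+0+38·4·38=9424 → min 9424.
Length 4: M₁..M₄: k=1: 0+9424+36·38·38=61408; k=2: 32832+3648+36·24·38=69312; k=3: 9120+0+36·4·38=14592 → min 14592.
Optimal parenthesization: ((M₁·(M₂·M₃))·M₄) with cost 14592.

14592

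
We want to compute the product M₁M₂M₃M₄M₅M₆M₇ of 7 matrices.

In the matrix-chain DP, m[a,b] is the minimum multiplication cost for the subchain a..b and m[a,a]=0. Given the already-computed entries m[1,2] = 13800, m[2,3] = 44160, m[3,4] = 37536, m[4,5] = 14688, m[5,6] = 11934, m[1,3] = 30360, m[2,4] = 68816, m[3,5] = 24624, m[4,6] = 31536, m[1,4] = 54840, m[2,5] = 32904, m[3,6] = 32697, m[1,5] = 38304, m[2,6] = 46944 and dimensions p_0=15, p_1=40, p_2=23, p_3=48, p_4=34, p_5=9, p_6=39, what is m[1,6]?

43569

m[1,6] = min over k∈[1,5] of m[1,k]+m[k+1,6]+p_{0}·p_k·p_{6}.
k=1: 0 + 46944 + 15·40·39 = 70344; k=2: 13800 + 32697 + 15·23·39 = 59952; k=3: 30360 + 31536 + 15·48·39 = 89976; k=4: 54840 + 11934 + 15·34·39 = 86664; k=5: 38304 + 0 + 15·9·39 = 43569.
Minimum: 43569 at k=5.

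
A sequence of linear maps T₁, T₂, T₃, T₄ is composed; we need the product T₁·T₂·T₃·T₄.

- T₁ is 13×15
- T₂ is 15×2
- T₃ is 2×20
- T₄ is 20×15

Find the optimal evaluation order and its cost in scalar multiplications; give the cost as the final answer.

Adjacent pairs: T₁T₂ = 13·15·2 = 390; T₂T₃ = 15·2·20 = 600; T₃T₄ = 2·20·15 = 600.
Length 3: T₁..T₃: k=1: 0+600+13·15·20=4500; k=2: 390+0+13·2·20=910 → min 910 | T₂..T₄: k=2: 0+600+15·2·15=1050; k=3: 600+0+15·20·15=5100 → min 1050.
Length 4: T₁..T₄: k=1: 0+1050+13·15·15=3975; k=2: 390+600+13·2·15=1380; k=3: 910+0+13·20·15=4810 → min 1380.
Optimal parenthesization: ((T₁·T₂)·(T₃·T₄)) with cost 1380.

1380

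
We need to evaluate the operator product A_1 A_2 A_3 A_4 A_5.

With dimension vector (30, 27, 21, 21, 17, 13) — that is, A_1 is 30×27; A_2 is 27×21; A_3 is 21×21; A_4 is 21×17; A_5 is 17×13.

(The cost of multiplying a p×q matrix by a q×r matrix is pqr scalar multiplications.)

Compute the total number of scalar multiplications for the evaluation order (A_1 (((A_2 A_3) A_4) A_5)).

(A_2 A_3): 27×21 by 21×21 → 27×21, cost 27·21·21 = 11907
((A_2 A_3) A_4): 27×21 by 21×17 → 27×17, cost 27·21·17 = 9639; cumulative 21546
(((A_2 A_3) A_4) A_5): 27×17 by 17×13 → 27×13, cost 27·17·13 = 5967; cumulative 27513
(A_1 (((A_2 A_3) A_4) A_5)): 30×27 by 27×13 → 30×13, cost 30·27·13 = 10530; cumulative 38043
Total: 38043 scalar multiplications.

38043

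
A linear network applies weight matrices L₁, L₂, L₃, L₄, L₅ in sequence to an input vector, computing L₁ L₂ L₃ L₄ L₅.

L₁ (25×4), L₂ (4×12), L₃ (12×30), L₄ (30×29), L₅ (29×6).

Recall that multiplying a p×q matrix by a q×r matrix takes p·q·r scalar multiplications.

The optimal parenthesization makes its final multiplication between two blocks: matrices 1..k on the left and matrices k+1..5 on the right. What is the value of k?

1

Adjacent pairs: L₁L₂ = 25·4·12 = 1200; L₂L₃ = 4·12·30 = 1440; L₃L₄ = 12·30·29 = 10440; L₄L₅ = 30·29·6 = 5220.
Length 3: L₁..L₃: k=1: 0+1440+25·4·30=4440; k=2: 1200+0+25·12·30=10200 → min 4440 | L₂..L₄: k=2: 0+10440+4·12·29=11832; k=3: 1440+0+4·30·29=4920 → min 4920 | L₃..L₅: k=3: 0+5220+12·30·6=7380; k=4: 10440+0+12·29·6=12528 → min 7380.
Length 4: L₁..L₄: k=1: 0+4920+25·4·29=7820; k=2: 1200+10440+25·12·29=20340; k=3: 4440+0+25·30·29=26190 → min 7820 | L₂..L₅: k=2: 0+7380+4·12·6=7668; k=3: 1440+5220+4·30·6=7380; k=4: 4920+0+4·29·6=5616 → min 5616.
Top-level splits: k=1: (L₁..L₁)·(L₂..L₅) → 0+5616+25·4·6 = 6216; k=2: (L₁..L₂)·(L₃..L₅) → 1200+7380+25·12·6 = 10380; k=3: (L₁..L₃)·(L₄..L₅) → 4440+5220+25·30·6 = 14160; k=4: (L₁..L₄)·(L₅..L₅) → 7820+0+25·29·6 = 12170.
Best split is after L₁, i.e. k = 1.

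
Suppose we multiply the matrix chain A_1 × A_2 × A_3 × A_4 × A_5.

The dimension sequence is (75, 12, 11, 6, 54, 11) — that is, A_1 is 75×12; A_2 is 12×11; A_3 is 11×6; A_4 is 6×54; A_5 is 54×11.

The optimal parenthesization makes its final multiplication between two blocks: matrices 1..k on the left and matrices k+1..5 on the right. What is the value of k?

Adjacent pairs: A_1A_2 = 75·12·11 = 9900; A_2A_3 = 12·11·6 = 792; A_3A_4 = 11·6·54 = 3564; A_4A_5 = 6·54·11 = 3564.
Length 3: A_1..A_3: k=1: 0+792+75·12·6=6192; k=2: 9900+0+75·11·6=14850 → min 6192 | A_2..A_4: k=2: 0+3564+12·11·54=10692; k=3: 792+0+12·6·54=4680 → min 4680 | A_3..A_5: k=3: 0+3564+11·6·11=4290; k=4: 3564+0+11·54·11=10098 → min 4290.
Length 4: A_1..A_4: k=1: 0+4680+75·12·54=53280; k=2: 9900+3564+75·11·54=58014; k=3: 6192+0+75·6·54=30492 → min 30492 | A_2..A_5: k=2: 0+4290+12·11·11=5742; k=3: 792+3564+12·6·11=5148; k=4: 4680+0+12·54·11=11808 → min 5148.
Top-level splits: k=1: (A_1..A_1)·(A_2..A_5) → 0+5148+75·12·11 = 15048; k=2: (A_1..A_2)·(A_3..A_5) → 9900+4290+75·11·11 = 23265; k=3: (A_1..A_3)·(A_4..A_5) → 6192+3564+75·6·11 = 14706; k=4: (A_1..A_4)·(A_5..A_5) → 30492+0+75·54·11 = 75042.
Best split is after A_3, i.e. k = 3.

3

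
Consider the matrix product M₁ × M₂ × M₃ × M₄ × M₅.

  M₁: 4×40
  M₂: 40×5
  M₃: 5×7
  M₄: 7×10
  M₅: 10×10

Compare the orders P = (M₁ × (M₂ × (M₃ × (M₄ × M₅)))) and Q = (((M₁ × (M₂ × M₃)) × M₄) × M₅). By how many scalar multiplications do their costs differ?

Order P = (M₁ × (M₂ × (M₃ × (M₄ × M₅)))): (M₄ × M₅): 7×10 by 10×10 → 7×10, cost 7·10·10 = 700; (M₃ × (M₄ × M₅)): 5×7 by 7×10 → 5×10, cost 5·7·10 = 350; cumulative 1050; (M₂ × (M₃ × (M₄ × M₅))): 40×5 by 5×10 → 40×10, cost 40·5·10 = 2000; cumulative 3050; (M₁ × (M₂ × (M₃ × (M₄ × M₅)))): 4×40 by 40×10 → 4×10, cost 4·40·10 = 1600; cumulative 4650. Total 4650.
Order Q = (((M₁ × (M₂ × M₃)) × M₄) × M₅): (M₂ × M₃): 40×5 by 5×7 → 40×7, cost 40·5·7 = 1400; (M₁ × (M₂ × M₃)): 4×40 by 40×7 → 4×7, cost 4·40·7 = 1120; cumulative 2520; ((M₁ × (M₂ × M₃)) × M₄): 4×7 by 7×10 → 4×10, cost 4·7·10 = 280; cumulative 2800; (((M₁ × (M₂ × M₃)) × M₄) × M₅): 4×10 by 10×10 → 4×10, cost 4·10·10 = 400; cumulative 3200. Total 3200.
Difference: |4650 − 3200| = 1450.

1450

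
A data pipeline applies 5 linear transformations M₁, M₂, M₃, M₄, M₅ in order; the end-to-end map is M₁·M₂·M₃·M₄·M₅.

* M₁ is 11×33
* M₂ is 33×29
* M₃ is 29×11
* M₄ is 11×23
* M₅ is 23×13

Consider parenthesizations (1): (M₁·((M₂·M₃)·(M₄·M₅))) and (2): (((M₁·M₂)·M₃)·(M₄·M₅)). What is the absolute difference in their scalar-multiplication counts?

Order (1) = (M₁·((M₂·M₃)·(M₄·M₅))): (M₂·M₃): 33×29 by 29×11 → 33×11, cost 33·29·11 = 10527; (M₄·M₅): 11×23 by 23×13 → 11×13, cost 11·23·13 = 3289; ((M₂·M₃)·(M₄·M₅)): 33×11 by 11×13 → 33×13, cost 33·11·13 = 4719; cumulative 18535; (M₁·((M₂·M₃)·(M₄·M₅))): 11×33 by 33×13 → 11×13, cost 11·33·13 = 4719; cumulative 23254. Total 23254.
Order (2) = (((M₁·M₂)·M₃)·(M₄·M₅)): (M₁·M₂): 11×33 by 33×29 → 11×29, cost 11·33·29 = 10527; ((M₁·M₂)·M₃): 11×29 by 29×11 → 11×11, cost 11·29·11 = 3509; cumulative 14036; (M₄·M₅): 11×23 by 23×13 → 11×13, cost 11·23·13 = 3289; (((M₁·M₂)·M₃)·(M₄·M₅)): 11×11 by 11×13 → 11×13, cost 11·11·13 = 1573; cumulative 18898. Total 18898.
Difference: |23254 − 18898| = 4356.

4356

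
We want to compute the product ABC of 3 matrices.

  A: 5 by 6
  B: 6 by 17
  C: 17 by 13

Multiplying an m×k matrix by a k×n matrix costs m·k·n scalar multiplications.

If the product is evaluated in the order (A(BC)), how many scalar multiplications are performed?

1716

(BC): 6×17 by 17×13 → 6×13, cost 6·17·13 = 1326
(A(BC)): 5×6 by 6×13 → 5×13, cost 5·6·13 = 390; cumulative 1716
Total: 1716 scalar multiplications.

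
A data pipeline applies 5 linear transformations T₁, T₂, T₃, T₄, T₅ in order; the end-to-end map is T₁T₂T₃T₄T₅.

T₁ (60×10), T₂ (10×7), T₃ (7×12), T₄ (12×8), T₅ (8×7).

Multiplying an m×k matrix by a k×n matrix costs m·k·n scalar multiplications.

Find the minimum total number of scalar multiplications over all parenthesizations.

Adjacent pairs: T₁T₂ = 60·10·7 = 4200; T₂T₃ = 10·7·12 = 840; T₃T₄ = 7·12·8 = 672; T₄T₅ = 12·8·7 = 672.
Length 3: T₁..T₃: k=1: 0+840+60·10·12=8040; k=2: 4200+0+60·7·12=9240 → min 8040 | T₂..T₄: k=2: 0+672+10·7·8=1232; k=3: 840+0+10·12·8=1800 → min 1232 | T₃..T₅: k=3: 0+672+7·12·7=1260; k=4: 672+0+7·8·7=1064 → min 1064.
Length 4: T₁..T₄: k=1: 0+1232+60·10·8=6032; k=2: 4200+672+60·7·8=8232; k=3: 8040+0+60·12·8=13800 → min 6032 | T₂..T₅: k=2: 0+1064+10·7·7=1554; k=3: 840+672+10·12·7=2352; k=4: 1232+0+10·8·7=1792 → min 1554.
Length 5: T₁..T₅: k=1: 0+1554+60·10·7=5754; k=2: 4200+1064+60·7·7=8204; k=3: 8040+672+60·12·7=13752; k=4: 6032+0+60·8·7=9392 → min 5754.
Optimal order: (T₁(T₂((T₃T₄)T₅))) with cost 5754.

5754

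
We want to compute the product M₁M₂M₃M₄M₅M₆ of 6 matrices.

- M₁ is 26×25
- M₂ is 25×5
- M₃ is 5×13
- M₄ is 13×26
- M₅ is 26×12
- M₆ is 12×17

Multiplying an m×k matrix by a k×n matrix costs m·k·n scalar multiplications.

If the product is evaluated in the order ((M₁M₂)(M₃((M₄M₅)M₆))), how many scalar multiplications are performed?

(M₁M₂): 26×25 by 25×5 → 26×5, cost 26·25·5 = 3250
(M₄M₅): 13×26 by 26×12 → 13×12, cost 13·26·12 = 4056
((M₄M₅)M₆): 13×12 by 12×17 → 13×17, cost 13·12·17 = 2652; cumulative 6708
(M₃((M₄M₅)M₆)): 5×13 by 13×17 → 5×17, cost 5·13·17 = 1105; cumulative 7813
((M₁M₂)(M₃((M₄M₅)M₆))): 26×5 by 5×17 → 26×17, cost 26·5·17 = 2210; cumulative 13273
Total: 13273 scalar multiplications.

13273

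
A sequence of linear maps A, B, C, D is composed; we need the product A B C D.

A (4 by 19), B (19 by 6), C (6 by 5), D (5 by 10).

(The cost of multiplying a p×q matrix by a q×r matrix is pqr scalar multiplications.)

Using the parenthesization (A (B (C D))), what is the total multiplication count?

(C D): 6×5 by 5×10 → 6×10, cost 6·5·10 = 300
(B (C D)): 19×6 by 6×10 → 19×10, cost 19·6·10 = 1140; cumulative 1440
(A (B (C D))): 4×19 by 19×10 → 4×10, cost 4·19·10 = 760; cumulative 2200
Total: 2200 scalar multiplications.

2200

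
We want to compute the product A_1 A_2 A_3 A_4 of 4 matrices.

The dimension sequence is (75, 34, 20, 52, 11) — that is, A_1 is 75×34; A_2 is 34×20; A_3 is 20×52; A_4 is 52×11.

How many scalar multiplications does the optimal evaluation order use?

Adjacent pairs: A_1A_2 = 75·34·20 = 51000; A_2A_3 = 34·20·52 = 35360; A_3A_4 = 20·52·11 = 11440.
Length 3: A_1..A_3: k=1: 0+35360+75·34·52=167960; k=2: 51000+0+75·20·52=129000 → min 129000 | A_2..A_4: k=2: 0+11440+34·20·11=18920; k=3: 35360+0+34·52·11=54808 → min 18920.
Length 4: A_1..A_4: k=1: 0+18920+75·34·11=46970; k=2: 51000+11440+75·20·11=78940; k=3: 129000+0+75·52·11=171900 → min 46970.
Optimal order: (A_1 (A_2 (A_3 A_4))) with cost 46970.

46970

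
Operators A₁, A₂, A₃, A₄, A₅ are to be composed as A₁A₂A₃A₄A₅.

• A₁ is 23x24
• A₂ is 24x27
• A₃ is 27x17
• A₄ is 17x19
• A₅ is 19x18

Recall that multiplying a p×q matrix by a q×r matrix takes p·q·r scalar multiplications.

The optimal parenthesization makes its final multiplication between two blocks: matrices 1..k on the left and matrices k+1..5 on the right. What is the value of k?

Adjacent pairs: A₁A₂ = 23·24·27 = 14904; A₂A₃ = 24·27·17 = 11016; A₃A₄ = 27·17·19 = 8721; A₄A₅ = 17·19·18 = 5814.
Length 3: A₁..A₃: k=1: 0+11016+23·24·17=20400; k=2: 14904+0+23·27·17=25461 → min 20400 | A₂..A₄: k=2: 0+8721+24·27·19=21033; k=3: 11016+0+24·17·19=18768 → min 18768 | A₃..A₅: k=3: 0+5814+27·17·18=14076; k=4: 8721+0+27·19·18=17955 → min 14076.
Length 4: A₁..A₄: k=1: 0+18768+23·24·19=29256; k=2: 14904+8721+23·27·19=35424; k=3: 20400+0+23·17·19=27829 → min 27829 | A₂..A₅: k=2: 0+14076+24·27·18=25740; k=3: 11016+5814+24·17·18=24174; k=4: 18768+0+24·19·18=26976 → min 24174.
Top-level splits: k=1: (A₁..A₁)·(A₂..A₅) → 0+24174+23·24·18 = 34110; k=2: (A₁..A₂)·(A₃..A₅) → 14904+14076+23·27·18 = 40158; k=3: (A₁..A₃)·(A₄..A₅) → 20400+5814+23·17·18 = 33252; k=4: (A₁..A₄)·(A₅..A₅) → 27829+0+23·19·18 = 35695.
Best split is after A₃, i.e. k = 3.

3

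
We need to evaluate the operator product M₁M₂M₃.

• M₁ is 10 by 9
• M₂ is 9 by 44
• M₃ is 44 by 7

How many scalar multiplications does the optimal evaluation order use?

3402

Order (M₁(M₂M₃)): (M₂M₃): 9×44 by 44×7 → 9×7, cost 9·44·7 = 2772; (M₁(M₂M₃)): 10×9 by 9×7 → 10×7, cost 10·9·7 = 630; cumulative 3402. Total 3402.
Order ((M₁M₂)M₃): (M₁M₂): 10×9 by 9×44 → 10×44, cost 10·9·44 = 3960; ((M₁M₂)M₃): 10×44 by 44×7 → 10×7, cost 10·44·7 = 3080; cumulative 7040. Total 7040.
Minimum: 3402.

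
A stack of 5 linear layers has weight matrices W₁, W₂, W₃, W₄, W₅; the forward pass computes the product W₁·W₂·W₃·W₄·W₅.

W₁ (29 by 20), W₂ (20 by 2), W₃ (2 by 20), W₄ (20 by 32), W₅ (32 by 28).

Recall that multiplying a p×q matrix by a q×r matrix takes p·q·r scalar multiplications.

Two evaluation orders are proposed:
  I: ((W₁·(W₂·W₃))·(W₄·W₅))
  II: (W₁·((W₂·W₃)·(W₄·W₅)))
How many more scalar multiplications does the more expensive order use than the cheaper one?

Order I = ((W₁·(W₂·W₃))·(W₄·W₅)): (W₂·W₃): 20×2 by 2×20 → 20×20, cost 20·2·20 = 800; (W₁·(W₂·W₃)): 29×20 by 20×20 → 29×20, cost 29·20·20 = 11600; cumulative 12400; (W₄·W₅): 20×32 by 32×28 → 20×28, cost 20·32·28 = 17920; ((W₁·(W₂·W₃))·(W₄·W₅)): 29×20 by 20×28 → 29×28, cost 29·20·28 = 16240; cumulative 46560. Total 46560.
Order II = (W₁·((W₂·W₃)·(W₄·W₅))): (W₂·W₃): 20×2 by 2×20 → 20×20, cost 20·2·20 = 800; (W₄·W₅): 20×32 by 32×28 → 20×28, cost 20·32·28 = 17920; ((W₂·W₃)·(W₄·W₅)): 20×20 by 20×28 → 20×28, cost 20·20·28 = 11200; cumulative 29920; (W₁·((W₂·W₃)·(W₄·W₅))): 29×20 by 20×28 → 29×28, cost 29·20·28 = 16240; cumulative 46160. Total 46160.
Difference: |46560 − 46160| = 400.

400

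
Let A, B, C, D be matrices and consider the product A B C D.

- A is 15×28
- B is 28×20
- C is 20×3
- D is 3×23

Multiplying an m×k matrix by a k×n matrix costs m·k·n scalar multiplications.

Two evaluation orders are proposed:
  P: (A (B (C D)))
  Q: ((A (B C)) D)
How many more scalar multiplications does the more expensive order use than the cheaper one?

19945

Order P = (A (B (C D))): (C D): 20×3 by 3×23 → 20×23, cost 20·3·23 = 1380; (B (C D)): 28×20 by 20×23 → 28×23, cost 28·20·23 = 12880; cumulative 14260; (A (B (C D))): 15×28 by 28×23 → 15×23, cost 15·28·23 = 9660; cumulative 23920. Total 23920.
Order Q = ((A (B C)) D): (B C): 28×20 by 20×3 → 28×3, cost 28·20·3 = 1680; (A (B C)): 15×28 by 28×3 → 15×3, cost 15·28·3 = 1260; cumulative 2940; ((A (B C)) D): 15×3 by 3×23 → 15×23, cost 15·3·23 = 1035; cumulative 3975. Total 3975.
Difference: |23920 − 3975| = 19945.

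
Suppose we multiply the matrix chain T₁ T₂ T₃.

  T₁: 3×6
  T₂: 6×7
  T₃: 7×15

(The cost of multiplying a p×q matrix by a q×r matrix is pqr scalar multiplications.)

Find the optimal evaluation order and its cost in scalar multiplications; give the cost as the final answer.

(T₁ (T₂ T₃)): cost 900.
((T₁ T₂) T₃): cost 441.
Optimal: ((T₁ T₂) T₃) with cost 441.

441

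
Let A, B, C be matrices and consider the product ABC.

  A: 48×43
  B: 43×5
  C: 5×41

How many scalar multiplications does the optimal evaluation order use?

20160

Order (A(BC)): (BC): 43×5 by 5×41 → 43×41, cost 43·5·41 = 8815; (A(BC)): 48×43 by 43×41 → 48×41, cost 48·43·41 = 84624; cumulative 93439. Total 93439.
Order ((AB)C): (AB): 48×43 by 43×5 → 48×5, cost 48·43·5 = 10320; ((AB)C): 48×5 by 5×41 → 48×41, cost 48·5·41 = 9840; cumulative 20160. Total 20160.
Minimum: 20160.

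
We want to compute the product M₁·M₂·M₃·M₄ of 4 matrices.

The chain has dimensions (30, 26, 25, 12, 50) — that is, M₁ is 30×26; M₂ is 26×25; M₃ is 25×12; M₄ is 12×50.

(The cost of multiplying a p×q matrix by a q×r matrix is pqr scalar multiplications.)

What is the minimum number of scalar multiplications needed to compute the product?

Adjacent pairs: M₁M₂ = 30·26·25 = 19500; M₂M₃ = 26·25·12 = 7800; M₃M₄ = 25·12·50 = 15000.
Length 3: M₁..M₃: k=1: 0+7800+30·26·12=17160; k=2: 19500+0+30·25·12=28500 → min 17160 | M₂..M₄: k=2: 0+15000+26·25·50=47500; k=3: 7800+0+26·12·50=23400 → min 23400.
Length 4: M₁..M₄: k=1: 0+23400+30·26·50=62400; k=2: 19500+15000+30·25·50=72000; k=3: 17160+0+30·12·50=35160 → min 35160.
Optimal order: ((M₁·(M₂·M₃))·M₄) with cost 35160.

35160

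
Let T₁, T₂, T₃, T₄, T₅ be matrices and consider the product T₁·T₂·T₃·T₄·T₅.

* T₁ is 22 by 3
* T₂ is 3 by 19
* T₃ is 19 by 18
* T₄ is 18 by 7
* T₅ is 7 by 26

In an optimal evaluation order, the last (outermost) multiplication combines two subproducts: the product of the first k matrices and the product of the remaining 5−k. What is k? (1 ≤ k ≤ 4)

Adjacent pairs: T₁T₂ = 22·3·19 = 1254; T₂T₃ = 3·19·18 = 1026; T₃T₄ = 19·18·7 = 2394; T₄T₅ = 18·7·26 = 3276.
Length 3: T₁..T₃: k=1: 0+1026+22·3·18=2214; k=2: 1254+0+22·19·18=8778 → min 2214 | T₂..T₄: k=2: 0+2394+3·19·7=2793; k=3: 1026+0+3·18·7=1404 → min 1404 | T₃..T₅: k=3: 0+3276+19·18·26=12168; k=4: 2394+0+19·7·26=5852 → min 5852.
Length 4: T₁..T₄: k=1: 0+1404+22·3·7=1866; k=2: 1254+2394+22·19·7=6574; k=3: 2214+0+22·18·7=4986 → min 1866 | T₂..T₅: k=2: 0+5852+3·19·26=7334; k=3: 1026+3276+3·18·26=5706; k=4: 1404+0+3·7·26=1950 → min 1950.
Top-level splits: k=1: (T₁..T₁)·(T₂..T₅) → 0+1950+22·3·26 = 3666; k=2: (T₁..T₂)·(T₃..T₅) → 1254+5852+22·19·26 = 17974; k=3: (T₁..T₃)·(T₄..T₅) → 2214+3276+22·18·26 = 15786; k=4: (T₁..T₄)·(T₅..T₅) → 1866+0+22·7·26 = 5870.
Best split is after T₁, i.e. k = 1.

1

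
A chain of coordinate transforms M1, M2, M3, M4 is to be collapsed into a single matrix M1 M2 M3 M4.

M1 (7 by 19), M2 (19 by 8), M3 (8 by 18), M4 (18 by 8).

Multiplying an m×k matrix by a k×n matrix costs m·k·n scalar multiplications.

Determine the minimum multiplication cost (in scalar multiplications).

Adjacent pairs: M1M2 = 7·19·8 = 1064; M2M3 = 19·8·18 = 2736; M3M4 = 8·18·8 = 1152.
Length 3: M1..M3: k=1: 0+2736+7·19·18=5130; k=2: 1064+0+7·8·18=2072 → min 2072 | M2..M4: k=2: 0+1152+19·8·8=2368; k=3: 2736+0+19·18·8=5472 → min 2368.
Length 4: M1..M4: k=1: 0+2368+7·19·8=3432; k=2: 1064+1152+7·8·8=2664; k=3: 2072+0+7·18·8=3080 → min 2664.
Optimal order: ((M1 M2) (M3 M4)) with cost 2664.

2664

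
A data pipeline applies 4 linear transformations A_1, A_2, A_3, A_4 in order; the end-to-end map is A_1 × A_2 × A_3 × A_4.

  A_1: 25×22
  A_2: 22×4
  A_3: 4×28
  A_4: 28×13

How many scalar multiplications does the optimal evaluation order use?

4956

Adjacent pairs: A_1A_2 = 25·22·4 = 2200; A_2A_3 = 22·4·28 = 2464; A_3A_4 = 4·28·13 = 1456.
Length 3: A_1..A_3: k=1: 0+2464+25·22·28=17864; k=2: 2200+0+25·4·28=5000 → min 5000 | A_2..A_4: k=2: 0+1456+22·4·13=2600; k=3: 2464+0+22·28·13=10472 → min 2600.
Length 4: A_1..A_4: k=1: 0+2600+25·22·13=9750; k=2: 2200+1456+25·4·13=4956; k=3: 5000+0+25·28·13=14100 → min 4956.
Optimal order: ((A_1 × A_2) × (A_3 × A_4)) with cost 4956.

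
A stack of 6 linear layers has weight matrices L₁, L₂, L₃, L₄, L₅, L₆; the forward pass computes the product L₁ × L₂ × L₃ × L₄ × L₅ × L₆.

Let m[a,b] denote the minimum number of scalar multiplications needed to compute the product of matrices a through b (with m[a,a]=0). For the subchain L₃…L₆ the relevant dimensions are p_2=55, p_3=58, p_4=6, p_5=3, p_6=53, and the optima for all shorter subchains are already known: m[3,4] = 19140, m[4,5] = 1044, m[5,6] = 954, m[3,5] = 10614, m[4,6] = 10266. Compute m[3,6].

m[3,6] = min over k∈[3,5] of m[3,k]+m[k+1,6]+p_{2}·p_k·p_{6}.
k=3: 0 + 10266 + 55·58·53 = 179336; k=4: 19140 + 954 + 55·6·53 = 37584; k=5: 10614 + 0 + 55·3·53 = 19359.
Minimum: 19359 at k=5.

19359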